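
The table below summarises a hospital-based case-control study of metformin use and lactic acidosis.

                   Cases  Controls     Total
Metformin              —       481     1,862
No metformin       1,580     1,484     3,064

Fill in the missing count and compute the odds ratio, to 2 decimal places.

2.70

The missing cell is in the exposed row: 1862 − 481 = 1381.
So a = 1381, b = 481, c = 1580, d = 1484.
OR = (a·d)/(b·c) = (1381 × 1484) / (481 × 1580) = 2049404 / 759980 = 2.69666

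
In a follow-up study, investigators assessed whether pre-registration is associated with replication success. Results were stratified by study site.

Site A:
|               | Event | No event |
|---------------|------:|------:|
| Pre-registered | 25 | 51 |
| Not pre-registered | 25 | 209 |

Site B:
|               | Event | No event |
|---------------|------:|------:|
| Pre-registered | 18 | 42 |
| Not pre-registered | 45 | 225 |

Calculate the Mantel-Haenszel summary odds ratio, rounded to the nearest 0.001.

2.960

OR_MH = Σ(aᵢdᵢ/nᵢ) / Σ(bᵢcᵢ/nᵢ), where nᵢ is the stratum total.
Stratum 1 (Site A): n = 310; a·d/n = 25·209/310 = 16.8548; b·c/n = 51·25/310 = 4.1129
Stratum 2 (Site B): n = 330; a·d/n = 18·225/330 = 12.2727; b·c/n = 42·45/330 = 5.7273
OR_MH = (16.8548 + 12.2727) / (4.1129 + 5.7273) = 29.1276 / 9.8402 = 2.96007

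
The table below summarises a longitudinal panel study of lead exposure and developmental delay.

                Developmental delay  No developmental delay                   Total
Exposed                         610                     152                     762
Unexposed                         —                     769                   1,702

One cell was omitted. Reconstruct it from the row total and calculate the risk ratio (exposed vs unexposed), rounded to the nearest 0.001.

The missing cell is in the unexposed row: 1702 − 769 = 933.
So a = 610, b = 152, c = 933, d = 769.
RR = [a/(a+b)] / [c/(c+d)] = (610/762) / (933/1702) = 0.80052/0.54818 = 1.46034

1.460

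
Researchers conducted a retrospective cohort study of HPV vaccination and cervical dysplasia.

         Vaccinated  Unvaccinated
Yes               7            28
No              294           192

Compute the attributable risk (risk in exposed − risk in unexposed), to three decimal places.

-0.104

Reading the table with exposure as columns: a = 7 (Vaccinated, case), b = 294 (Vaccinated, non-case), c = 28 (Unvaccinated, case), d = 192.
Risk in exposed = 7/301 = 0.023256; risk in unexposed = 28/220 = 0.127273.
Risk difference = 0.023256 − 0.127273 = -0.104017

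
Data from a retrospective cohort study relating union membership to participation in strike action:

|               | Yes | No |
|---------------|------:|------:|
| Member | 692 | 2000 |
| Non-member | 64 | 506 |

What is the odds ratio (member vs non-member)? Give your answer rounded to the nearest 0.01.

2.74

Cells: a = 692, b = 2000, c = 64, d = 506.
OR = (a·d)/(b·c) = (692 × 506) / (2000 × 64) = 350152 / 128000 = 2.73556
The odds of participation in strike action are about 2.74 times as high in the member group.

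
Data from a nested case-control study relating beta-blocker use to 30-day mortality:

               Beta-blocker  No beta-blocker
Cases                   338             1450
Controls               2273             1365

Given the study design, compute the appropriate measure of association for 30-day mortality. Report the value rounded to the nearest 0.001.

0.140

Reading the table with exposure as columns: a = 338 (Beta-blocker, case), b = 2273 (Beta-blocker, non-case), c = 1450 (No beta-blocker, case), d = 1365.
This is a nested case-control study: participants were sampled on outcome status, so risks in the source population cannot be estimated directly — relative risk is not valid here. The odds ratio is the appropriate measure.
OR = (a·d)/(b·c) = (338 × 1365) / (2273 × 1450) = 461370 / 3295850 = 0.13999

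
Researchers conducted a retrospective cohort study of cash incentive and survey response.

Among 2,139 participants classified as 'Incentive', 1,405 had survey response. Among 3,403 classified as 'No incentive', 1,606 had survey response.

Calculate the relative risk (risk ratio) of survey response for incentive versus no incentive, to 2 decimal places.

1.39

From the description: a = 1405, b = 734, c = 1606, d = 1797.
Risk in exposed = 1405/2139 = 0.65685; risk in unexposed = 1606/3403 = 0.47194.
RR = 0.65685 / 0.47194 = 1.39182
The risk among the exposed is 1.39 times that among the unexposed.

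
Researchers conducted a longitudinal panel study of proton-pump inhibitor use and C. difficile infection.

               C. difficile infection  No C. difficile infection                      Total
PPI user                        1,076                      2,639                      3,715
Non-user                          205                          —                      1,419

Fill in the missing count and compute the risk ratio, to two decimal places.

The missing cell is in the unexposed row: 1419 − 205 = 1214.
So a = 1076, b = 2639, c = 205, d = 1214.
RR = [a/(a+b)] / [c/(c+d)] = (1076/3715) / (205/1419) = 0.28964/0.14447 = 2.00485

2.00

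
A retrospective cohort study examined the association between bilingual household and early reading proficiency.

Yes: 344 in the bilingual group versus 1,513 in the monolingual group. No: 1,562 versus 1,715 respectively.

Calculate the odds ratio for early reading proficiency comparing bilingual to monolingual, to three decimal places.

0.250

From the description: a = 344, b = 1562, c = 1513, d = 1715.
OR = (a·d)/(b·c) = (344 × 1715) / (1562 × 1513) = 589960 / 2363306 = 0.24963
Exposure is associated with lower odds of early reading proficiency (OR = 0.25 < 1).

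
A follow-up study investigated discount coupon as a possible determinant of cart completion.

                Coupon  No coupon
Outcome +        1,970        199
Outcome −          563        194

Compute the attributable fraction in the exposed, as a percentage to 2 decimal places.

34.89

Reading the table with exposure as columns: a = 1970 (Coupon, case), b = 563 (Coupon, non-case), c = 199 (No coupon, case), d = 194.
Risk in exposed = 1970/2533 = 0.77773; risk in unexposed = 199/393 = 0.50636.
RR = 0.77773/0.50636 = 1.53593
AR% = (RR − 1)/RR × 100 = (1.53593 − 1)/1.53593 × 100 = 34.8927%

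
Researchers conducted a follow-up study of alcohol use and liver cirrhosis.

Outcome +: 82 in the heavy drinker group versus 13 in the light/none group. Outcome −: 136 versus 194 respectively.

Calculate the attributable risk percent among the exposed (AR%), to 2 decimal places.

From the description: a = 82, b = 136, c = 13, d = 194.
Risk in exposed = 82/218 = 0.37615; risk in unexposed = 13/207 = 0.06280.
RR = 0.37615/0.06280 = 5.98941
AR% = (RR − 1)/RR × 100 = (5.98941 − 1)/5.98941 × 100 = 83.3039%

83.30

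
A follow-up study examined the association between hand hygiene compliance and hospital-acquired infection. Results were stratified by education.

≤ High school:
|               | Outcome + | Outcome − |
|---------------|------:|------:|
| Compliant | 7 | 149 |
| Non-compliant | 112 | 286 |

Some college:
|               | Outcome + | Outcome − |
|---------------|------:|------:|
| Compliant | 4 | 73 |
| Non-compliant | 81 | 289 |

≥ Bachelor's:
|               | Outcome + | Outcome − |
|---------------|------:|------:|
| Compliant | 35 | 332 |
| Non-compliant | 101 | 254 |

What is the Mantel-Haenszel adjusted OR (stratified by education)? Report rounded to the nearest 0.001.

OR_MH = Σ(aᵢdᵢ/nᵢ) / Σ(bᵢcᵢ/nᵢ), where nᵢ is the stratum total.
Stratum 1 (≤ High school): n = 554; a·d/n = 7·286/554 = 3.6137; b·c/n = 149·112/554 = 30.1227
Stratum 2 (Some college): n = 447; a·d/n = 4·289/447 = 2.5861; b·c/n = 73·81/447 = 13.2282
Stratum 3 (≥ Bachelor's): n = 722; a·d/n = 35·254/722 = 12.3130; b·c/n = 332·101/722 = 46.4432
OR_MH = (3.6137 + 2.5861 + 12.3130) / (30.1227 + 13.2282 + 46.4432) = 18.5129 / 89.7941 = 0.20617

0.206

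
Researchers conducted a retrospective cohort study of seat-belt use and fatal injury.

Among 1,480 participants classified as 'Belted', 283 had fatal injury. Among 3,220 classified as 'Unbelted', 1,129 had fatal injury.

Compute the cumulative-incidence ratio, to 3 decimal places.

0.545

From the description: a = 283, b = 1197, c = 1129, d = 2091.
Risk in exposed = 283/1480 = 0.19122; risk in unexposed = 1129/3220 = 0.35062.
RR = 0.19122 / 0.35062 = 0.54536
The risk is 45% lower among the exposed than among the unexposed.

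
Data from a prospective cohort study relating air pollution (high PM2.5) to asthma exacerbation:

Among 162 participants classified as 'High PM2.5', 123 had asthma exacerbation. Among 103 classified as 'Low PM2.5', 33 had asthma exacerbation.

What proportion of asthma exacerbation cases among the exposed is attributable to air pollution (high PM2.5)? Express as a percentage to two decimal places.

From the description: a = 123, b = 39, c = 33, d = 70.
Risk in exposed = 123/162 = 0.75926; risk in unexposed = 33/103 = 0.32039.
RR = 0.75926/0.32039 = 2.36981
AR% = (RR − 1)/RR × 100 = (2.36981 − 1)/2.36981 × 100 = 57.8025%

57.80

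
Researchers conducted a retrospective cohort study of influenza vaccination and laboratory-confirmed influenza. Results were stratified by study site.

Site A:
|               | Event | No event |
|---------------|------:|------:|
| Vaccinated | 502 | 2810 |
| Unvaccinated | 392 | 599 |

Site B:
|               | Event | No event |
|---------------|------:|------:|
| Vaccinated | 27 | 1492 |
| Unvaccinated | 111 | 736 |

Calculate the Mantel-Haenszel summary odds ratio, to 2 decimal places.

OR_MH = Σ(aᵢdᵢ/nᵢ) / Σ(bᵢcᵢ/nᵢ), where nᵢ is the stratum total.
Stratum 1 (Site A): n = 4303; a·d/n = 502·599/4303 = 69.8810; b·c/n = 2810·392/4303 = 255.9888
Stratum 2 (Site B): n = 2366; a·d/n = 27·736/2366 = 8.3990; b·c/n = 1492·111/2366 = 69.9966
OR_MH = (69.8810 + 8.3990) / (255.9888 + 69.9966) = 78.2800 / 325.9855 = 0.24013

0.24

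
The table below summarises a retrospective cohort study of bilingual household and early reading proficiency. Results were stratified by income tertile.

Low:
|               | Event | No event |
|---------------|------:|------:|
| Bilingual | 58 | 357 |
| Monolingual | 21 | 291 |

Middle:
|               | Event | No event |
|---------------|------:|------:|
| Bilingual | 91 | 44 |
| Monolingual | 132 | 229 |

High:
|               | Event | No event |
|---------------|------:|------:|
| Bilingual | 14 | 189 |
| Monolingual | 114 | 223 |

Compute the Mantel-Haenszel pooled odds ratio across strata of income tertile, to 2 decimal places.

1.15

OR_MH = Σ(aᵢdᵢ/nᵢ) / Σ(bᵢcᵢ/nᵢ), where nᵢ is the stratum total.
Stratum 1 (Low): n = 727; a·d/n = 58·291/727 = 23.2160; b·c/n = 357·21/727 = 10.3122
Stratum 2 (Middle): n = 496; a·d/n = 91·229/496 = 42.0141; b·c/n = 44·132/496 = 11.7097
Stratum 3 (High): n = 540; a·d/n = 14·223/540 = 5.7815; b·c/n = 189·114/540 = 39.9000
OR_MH = (23.2160 + 42.0141 + 5.7815) / (10.3122 + 11.7097 + 39.9000) = 71.0116 / 61.9219 = 1.14679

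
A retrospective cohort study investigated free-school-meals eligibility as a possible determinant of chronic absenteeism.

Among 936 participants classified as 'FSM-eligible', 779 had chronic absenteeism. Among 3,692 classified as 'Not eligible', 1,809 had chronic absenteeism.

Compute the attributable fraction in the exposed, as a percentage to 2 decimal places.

From the description: a = 779, b = 157, c = 1809, d = 1883.
Risk in exposed = 779/936 = 0.83226; risk in unexposed = 1809/3692 = 0.48998.
RR = 0.83226/0.48998 = 1.69858
AR% = (RR − 1)/RR × 100 = (1.69858 − 1)/1.69858 × 100 = 41.1271%

41.13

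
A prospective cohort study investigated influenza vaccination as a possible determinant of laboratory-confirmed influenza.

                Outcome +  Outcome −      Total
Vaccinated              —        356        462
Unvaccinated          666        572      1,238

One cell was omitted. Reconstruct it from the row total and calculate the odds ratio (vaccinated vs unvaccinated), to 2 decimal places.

The missing cell is in the exposed row: 462 − 356 = 106.
So a = 106, b = 356, c = 666, d = 572.
OR = (a·d)/(b·c) = (106 × 572) / (356 × 666) = 60632 / 237096 = 0.25573

0.26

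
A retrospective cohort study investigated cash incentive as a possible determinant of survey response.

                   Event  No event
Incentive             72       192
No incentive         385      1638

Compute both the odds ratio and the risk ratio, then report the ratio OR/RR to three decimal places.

1.113

Cells: a = 72, b = 192, c = 385, d = 1638.
OR = (72·1638)/(192·385) = 117936/73920 = 1.59545
Risk in exposed = 72/264 = 0.27273; risk in unexposed = 385/2023 = 0.19031; RR = 1.43306
OR/RR = 1.59545 / 1.43306 = 1.11332
The outcome is not rare, so the OR lies further from 1 than the RR.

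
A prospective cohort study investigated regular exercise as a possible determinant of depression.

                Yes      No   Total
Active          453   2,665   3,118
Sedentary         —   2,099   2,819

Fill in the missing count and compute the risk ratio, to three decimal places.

The missing cell is in the unexposed row: 2819 − 2099 = 720.
So a = 453, b = 2665, c = 720, d = 2099.
RR = [a/(a+b)] / [c/(c+d)] = (453/3118) / (720/2819) = 0.14529/0.25541 = 0.56883

0.569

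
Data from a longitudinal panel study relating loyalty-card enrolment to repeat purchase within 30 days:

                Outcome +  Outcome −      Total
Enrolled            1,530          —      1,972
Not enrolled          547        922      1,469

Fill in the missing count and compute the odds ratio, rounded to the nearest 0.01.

The missing cell is in the exposed row: 1972 − 1530 = 442.
So a = 1530, b = 442, c = 547, d = 922.
OR = (a·d)/(b·c) = (1530 × 922) / (442 × 547) = 1410660 / 241774 = 5.83462

5.83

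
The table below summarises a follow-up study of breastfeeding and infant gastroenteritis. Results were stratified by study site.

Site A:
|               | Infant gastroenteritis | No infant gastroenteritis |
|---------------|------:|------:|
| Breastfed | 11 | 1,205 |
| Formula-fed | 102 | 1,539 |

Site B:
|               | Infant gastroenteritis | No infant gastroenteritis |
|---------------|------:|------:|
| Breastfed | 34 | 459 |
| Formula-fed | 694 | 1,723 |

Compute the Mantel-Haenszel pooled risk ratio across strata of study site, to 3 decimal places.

RR_MH = Σ(aᵢ·n₀ᵢ/nᵢ) / Σ(cᵢ·n₁ᵢ/nᵢ), with n₁ᵢ = aᵢ+bᵢ (exposed), n₀ᵢ = cᵢ+dᵢ (unexposed), nᵢ = n₁ᵢ+n₀ᵢ.
Stratum 1 (Site A): n₁ = 1216, n₀ = 1641, n = 2857; a·n₀/n = 11·1641/2857 = 6.3182; c·n₁/n = 102·1216/2857 = 43.4134
Stratum 2 (Site B): n₁ = 493, n₀ = 2417, n = 2910; a·n₀/n = 34·2417/2910 = 28.2399; c·n₁/n = 694·493/2910 = 117.5746
RR_MH = (6.3182 + 28.2399) / (43.4134 + 117.5746) = 34.5580 / 160.9879 = 0.21466

0.215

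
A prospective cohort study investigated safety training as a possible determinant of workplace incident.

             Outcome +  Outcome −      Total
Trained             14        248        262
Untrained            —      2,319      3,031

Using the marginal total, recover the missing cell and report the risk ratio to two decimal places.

0.23

The missing cell is in the unexposed row: 3031 − 2319 = 712.
So a = 14, b = 248, c = 712, d = 2319.
RR = [a/(a+b)] / [c/(c+d)] = (14/262) / (712/3031) = 0.05344/0.23491 = 0.22747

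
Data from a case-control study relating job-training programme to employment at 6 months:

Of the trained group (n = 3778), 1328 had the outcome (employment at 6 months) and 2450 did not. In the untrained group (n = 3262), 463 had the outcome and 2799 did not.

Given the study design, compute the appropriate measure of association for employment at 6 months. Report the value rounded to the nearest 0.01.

3.28

From the description: a = 1328, b = 2450, c = 463, d = 2799.
This is a case-control study: participants were sampled on outcome status, so risks in the source population cannot be estimated directly — relative risk is not valid here. The odds ratio is the appropriate measure.
OR = (a·d)/(b·c) = (1328 × 2799) / (2450 × 463) = 3717072 / 1134350 = 3.27683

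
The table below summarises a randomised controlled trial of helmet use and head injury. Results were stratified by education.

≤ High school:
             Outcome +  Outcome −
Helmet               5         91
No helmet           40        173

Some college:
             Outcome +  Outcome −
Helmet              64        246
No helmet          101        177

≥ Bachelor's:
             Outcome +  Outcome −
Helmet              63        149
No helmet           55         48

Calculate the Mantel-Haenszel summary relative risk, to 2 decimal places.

0.53

RR_MH = Σ(aᵢ·n₀ᵢ/nᵢ) / Σ(cᵢ·n₁ᵢ/nᵢ), with n₁ᵢ = aᵢ+bᵢ (exposed), n₀ᵢ = cᵢ+dᵢ (unexposed), nᵢ = n₁ᵢ+n₀ᵢ.
Stratum 1 (≤ High school): n₁ = 96, n₀ = 213, n = 309; a·n₀/n = 5·213/309 = 3.4466; c·n₁/n = 40·96/309 = 12.4272
Stratum 2 (Some college): n₁ = 310, n₀ = 278, n = 588; a·n₀/n = 64·278/588 = 30.2585; c·n₁/n = 101·310/588 = 53.2483
Stratum 3 (≥ Bachelor's): n₁ = 212, n₀ = 103, n = 315; a·n₀/n = 63·103/315 = 20.6000; c·n₁/n = 55·212/315 = 37.0159
RR_MH = (3.4466 + 30.2585 + 20.6000) / (12.4272 + 53.2483 + 37.0159) = 54.3051 / 102.6914 = 0.52882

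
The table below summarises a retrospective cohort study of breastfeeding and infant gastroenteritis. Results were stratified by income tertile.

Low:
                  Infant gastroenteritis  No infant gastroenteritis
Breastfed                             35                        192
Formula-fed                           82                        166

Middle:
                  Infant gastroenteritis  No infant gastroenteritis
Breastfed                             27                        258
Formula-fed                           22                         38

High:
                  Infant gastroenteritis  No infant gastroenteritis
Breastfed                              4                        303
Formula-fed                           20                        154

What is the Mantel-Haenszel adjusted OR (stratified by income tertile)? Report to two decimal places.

0.27

OR_MH = Σ(aᵢdᵢ/nᵢ) / Σ(bᵢcᵢ/nᵢ), where nᵢ is the stratum total.
Stratum 1 (Low): n = 475; a·d/n = 35·166/475 = 12.2316; b·c/n = 192·82/475 = 33.1453
Stratum 2 (Middle): n = 345; a·d/n = 27·38/345 = 2.9739; b·c/n = 258·22/345 = 16.4522
Stratum 3 (High): n = 481; a·d/n = 4·154/481 = 1.2807; b·c/n = 303·20/481 = 12.5988
OR_MH = (12.2316 + 2.9739 + 1.2807) / (33.1453 + 16.4522 + 12.5988) = 16.4862 / 62.1962 = 0.26507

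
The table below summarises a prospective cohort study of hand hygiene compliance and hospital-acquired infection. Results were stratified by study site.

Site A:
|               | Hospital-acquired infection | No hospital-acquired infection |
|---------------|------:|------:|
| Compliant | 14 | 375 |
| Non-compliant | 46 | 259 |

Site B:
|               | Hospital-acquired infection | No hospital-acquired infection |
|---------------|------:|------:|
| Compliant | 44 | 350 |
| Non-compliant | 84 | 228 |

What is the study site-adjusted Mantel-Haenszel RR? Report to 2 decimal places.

0.35

RR_MH = Σ(aᵢ·n₀ᵢ/nᵢ) / Σ(cᵢ·n₁ᵢ/nᵢ), with n₁ᵢ = aᵢ+bᵢ (exposed), n₀ᵢ = cᵢ+dᵢ (unexposed), nᵢ = n₁ᵢ+n₀ᵢ.
Stratum 1 (Site A): n₁ = 389, n₀ = 305, n = 694; a·n₀/n = 14·305/694 = 6.1527; c·n₁/n = 46·389/694 = 25.7839
Stratum 2 (Site B): n₁ = 394, n₀ = 312, n = 706; a·n₀/n = 44·312/706 = 19.4448; c·n₁/n = 84·394/706 = 46.8782
RR_MH = (6.1527 + 19.4448) / (25.7839 + 46.8782) = 25.5975 / 72.6620 = 0.35228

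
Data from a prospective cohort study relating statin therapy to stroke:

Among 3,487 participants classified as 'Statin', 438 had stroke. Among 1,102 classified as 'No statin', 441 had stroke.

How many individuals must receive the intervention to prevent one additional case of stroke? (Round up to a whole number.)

Risk in treated group = 438/3487 = 0.12561; risk in control = 441/1102 = 0.40018.
Absolute risk reduction = 0.40018 − 0.12561 = 0.27457
NNT = 1 / ARR = 1 / 0.27457 = 3.642 → round up → 4

4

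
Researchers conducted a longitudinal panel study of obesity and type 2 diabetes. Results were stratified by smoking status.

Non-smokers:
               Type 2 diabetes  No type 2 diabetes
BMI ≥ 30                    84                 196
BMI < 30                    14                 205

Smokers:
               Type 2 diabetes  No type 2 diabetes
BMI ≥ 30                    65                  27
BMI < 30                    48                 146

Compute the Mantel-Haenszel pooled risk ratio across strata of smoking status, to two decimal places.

3.48

RR_MH = Σ(aᵢ·n₀ᵢ/nᵢ) / Σ(cᵢ·n₁ᵢ/nᵢ), with n₁ᵢ = aᵢ+bᵢ (exposed), n₀ᵢ = cᵢ+dᵢ (unexposed), nᵢ = n₁ᵢ+n₀ᵢ.
Stratum 1 (Non-smokers): n₁ = 280, n₀ = 219, n = 499; a·n₀/n = 84·219/499 = 36.8657; c·n₁/n = 14·280/499 = 7.8557
Stratum 2 (Smokers): n₁ = 92, n₀ = 194, n = 286; a·n₀/n = 65·194/286 = 44.0909; c·n₁/n = 48·92/286 = 15.4406
RR_MH = (36.8657 + 44.0909) / (7.8557 + 15.4406) = 80.9566 / 23.2963 = 3.47509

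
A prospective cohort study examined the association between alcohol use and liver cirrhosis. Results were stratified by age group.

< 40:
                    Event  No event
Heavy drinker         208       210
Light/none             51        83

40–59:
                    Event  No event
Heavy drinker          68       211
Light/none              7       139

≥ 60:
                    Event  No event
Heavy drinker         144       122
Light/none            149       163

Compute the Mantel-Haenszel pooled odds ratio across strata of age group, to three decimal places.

1.733

OR_MH = Σ(aᵢdᵢ/nᵢ) / Σ(bᵢcᵢ/nᵢ), where nᵢ is the stratum total.
Stratum 1 (< 40): n = 552; a·d/n = 208·83/552 = 31.2754; b·c/n = 210·51/552 = 19.4022
Stratum 2 (40–59): n = 425; a·d/n = 68·139/425 = 22.2400; b·c/n = 211·7/425 = 3.4753
Stratum 3 (≥ 60): n = 578; a·d/n = 144·163/578 = 40.6090; b·c/n = 122·149/578 = 31.4498
OR_MH = (31.2754 + 22.2400 + 40.6090) / (19.4022 + 3.4753 + 31.4498) = 94.1244 / 54.3273 = 1.73254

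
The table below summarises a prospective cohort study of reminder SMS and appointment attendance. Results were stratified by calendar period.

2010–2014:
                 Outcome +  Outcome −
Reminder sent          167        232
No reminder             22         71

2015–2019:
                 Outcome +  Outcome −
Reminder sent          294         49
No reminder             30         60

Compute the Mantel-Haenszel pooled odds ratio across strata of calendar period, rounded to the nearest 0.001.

OR_MH = Σ(aᵢdᵢ/nᵢ) / Σ(bᵢcᵢ/nᵢ), where nᵢ is the stratum total.
Stratum 1 (2010–2014): n = 492; a·d/n = 167·71/492 = 24.0996; b·c/n = 232·22/492 = 10.3740
Stratum 2 (2015–2019): n = 433; a·d/n = 294·60/433 = 40.7390; b·c/n = 49·30/433 = 3.3949
OR_MH = (24.0996 + 40.7390) / (10.3740 + 3.3949) = 64.8386 / 13.7689 = 4.70906

4.709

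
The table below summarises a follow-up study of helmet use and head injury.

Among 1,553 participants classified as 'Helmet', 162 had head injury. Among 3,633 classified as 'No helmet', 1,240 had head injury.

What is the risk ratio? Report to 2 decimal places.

0.31

From the description: a = 162, b = 1391, c = 1240, d = 2393.
Risk in exposed = 162/1553 = 0.10431; risk in unexposed = 1240/3633 = 0.34132.
RR = 0.10431 / 0.34132 = 0.30562
The risk is 69% lower among the exposed than among the unexposed.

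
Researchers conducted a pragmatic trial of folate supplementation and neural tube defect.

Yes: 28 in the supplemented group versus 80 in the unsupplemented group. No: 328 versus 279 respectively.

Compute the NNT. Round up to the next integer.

Risk in treated group = 28/356 = 0.07865; risk in control = 80/359 = 0.22284.
Absolute risk reduction = 0.22284 − 0.07865 = 0.14419
NNT = 1 / ARR = 1 / 0.14419 = 6.935 → round up → 7

7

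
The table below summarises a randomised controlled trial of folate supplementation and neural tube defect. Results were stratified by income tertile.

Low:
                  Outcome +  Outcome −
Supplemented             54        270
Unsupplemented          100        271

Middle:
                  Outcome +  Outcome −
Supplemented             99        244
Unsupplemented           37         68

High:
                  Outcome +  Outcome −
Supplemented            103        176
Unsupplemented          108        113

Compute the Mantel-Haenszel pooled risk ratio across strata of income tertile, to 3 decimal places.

RR_MH = Σ(aᵢ·n₀ᵢ/nᵢ) / Σ(cᵢ·n₁ᵢ/nᵢ), with n₁ᵢ = aᵢ+bᵢ (exposed), n₀ᵢ = cᵢ+dᵢ (unexposed), nᵢ = n₁ᵢ+n₀ᵢ.
Stratum 1 (Low): n₁ = 324, n₀ = 371, n = 695; a·n₀/n = 54·371/695 = 28.8259; c·n₁/n = 100·324/695 = 46.6187
Stratum 2 (Middle): n₁ = 343, n₀ = 105, n = 448; a·n₀/n = 99·105/448 = 23.2031; c·n₁/n = 37·343/448 = 28.3281
Stratum 3 (High): n₁ = 279, n₀ = 221, n = 500; a·n₀/n = 103·221/500 = 45.5260; c·n₁/n = 108·279/500 = 60.2640
RR_MH = (28.8259 + 23.2031 + 45.5260) / (46.6187 + 28.3281 + 60.2640) = 97.5550 / 135.2108 = 0.72150

0.722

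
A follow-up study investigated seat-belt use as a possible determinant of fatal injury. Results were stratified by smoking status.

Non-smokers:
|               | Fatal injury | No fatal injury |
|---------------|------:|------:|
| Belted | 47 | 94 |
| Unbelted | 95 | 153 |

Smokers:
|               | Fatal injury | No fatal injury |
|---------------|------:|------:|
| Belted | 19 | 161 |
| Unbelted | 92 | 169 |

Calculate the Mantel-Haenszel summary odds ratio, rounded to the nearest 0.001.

OR_MH = Σ(aᵢdᵢ/nᵢ) / Σ(bᵢcᵢ/nᵢ), where nᵢ is the stratum total.
Stratum 1 (Non-smokers): n = 389; a·d/n = 47·153/389 = 18.4859; b·c/n = 94·95/389 = 22.9563
Stratum 2 (Smokers): n = 441; a·d/n = 19·169/441 = 7.2812; b·c/n = 161·92/441 = 33.5873
OR_MH = (18.4859 + 7.2812) / (22.9563 + 33.5873) = 25.7670 / 56.5436 = 0.45570

0.456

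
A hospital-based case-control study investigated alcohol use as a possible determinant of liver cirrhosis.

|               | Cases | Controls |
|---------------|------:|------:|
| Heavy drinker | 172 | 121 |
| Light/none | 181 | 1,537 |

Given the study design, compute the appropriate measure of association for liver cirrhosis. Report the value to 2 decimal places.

12.07

Cells: a = 172, b = 121, c = 181, d = 1537.
This is a hospital-based case-control study: participants were sampled on outcome status, so risks in the source population cannot be estimated directly — relative risk is not valid here. The odds ratio is the appropriate measure.
OR = (a·d)/(b·c) = (172 × 1537) / (121 × 181) = 264364 / 21901 = 12.07086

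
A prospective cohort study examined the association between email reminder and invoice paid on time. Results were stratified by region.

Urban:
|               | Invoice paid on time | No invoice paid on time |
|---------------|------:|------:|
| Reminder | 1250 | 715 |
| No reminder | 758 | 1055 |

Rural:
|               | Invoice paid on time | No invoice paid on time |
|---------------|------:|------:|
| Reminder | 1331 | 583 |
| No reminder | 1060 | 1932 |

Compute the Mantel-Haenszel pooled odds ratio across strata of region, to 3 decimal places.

OR_MH = Σ(aᵢdᵢ/nᵢ) / Σ(bᵢcᵢ/nᵢ), where nᵢ is the stratum total.
Stratum 1 (Urban): n = 3778; a·d/n = 1250·1055/3778 = 349.0603; b·c/n = 715·758/3778 = 143.4542
Stratum 2 (Rural): n = 4906; a·d/n = 1331·1932/4906 = 524.1525; b·c/n = 583·1060/4906 = 125.9641
OR_MH = (349.0603 + 524.1525) / (143.4542 + 125.9641) = 873.2128 / 269.4183 = 3.24110

3.241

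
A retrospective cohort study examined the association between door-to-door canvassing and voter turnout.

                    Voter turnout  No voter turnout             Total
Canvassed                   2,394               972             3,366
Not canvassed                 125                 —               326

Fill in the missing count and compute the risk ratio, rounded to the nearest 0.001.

1.855

The missing cell is in the unexposed row: 326 − 125 = 201.
So a = 2394, b = 972, c = 125, d = 201.
RR = [a/(a+b)] / [c/(c+d)] = (2394/3366) / (125/326) = 0.71123/0.38344 = 1.85489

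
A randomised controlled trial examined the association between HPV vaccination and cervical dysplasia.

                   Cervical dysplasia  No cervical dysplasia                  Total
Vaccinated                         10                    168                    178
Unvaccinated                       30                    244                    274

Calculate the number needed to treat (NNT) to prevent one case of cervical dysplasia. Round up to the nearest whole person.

19

Risk in treated group = 10/178 = 0.05618; risk in control = 30/274 = 0.10949.
Absolute risk reduction = 0.10949 − 0.05618 = 0.05331
NNT = 1 / ARR = 1 / 0.05331 = 18.758 → round up → 19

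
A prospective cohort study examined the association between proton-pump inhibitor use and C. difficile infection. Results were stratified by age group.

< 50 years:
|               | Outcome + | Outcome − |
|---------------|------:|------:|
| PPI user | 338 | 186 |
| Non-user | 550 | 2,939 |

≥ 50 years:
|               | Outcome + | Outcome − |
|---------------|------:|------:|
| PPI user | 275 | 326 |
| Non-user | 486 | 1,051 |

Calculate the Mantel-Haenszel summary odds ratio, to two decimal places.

OR_MH = Σ(aᵢdᵢ/nᵢ) / Σ(bᵢcᵢ/nᵢ), where nᵢ is the stratum total.
Stratum 1 (< 50 years): n = 4013; a·d/n = 338·2939/4013 = 247.5410; b·c/n = 186·550/4013 = 25.4922
Stratum 2 (≥ 50 years): n = 2138; a·d/n = 275·1051/2138 = 135.1848; b·c/n = 326·486/2138 = 74.1048
OR_MH = (247.5410 + 135.1848) / (25.4922 + 74.1048) = 382.7257 / 99.5969 = 3.84275

3.84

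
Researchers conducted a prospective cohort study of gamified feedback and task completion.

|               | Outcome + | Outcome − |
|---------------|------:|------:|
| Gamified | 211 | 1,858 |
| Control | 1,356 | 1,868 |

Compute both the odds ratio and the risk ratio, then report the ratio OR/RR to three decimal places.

0.645

Cells: a = 211, b = 1858, c = 1356, d = 1868.
OR = (211·1868)/(1858·1356) = 394148/2519448 = 0.15644
Risk in exposed = 211/2069 = 0.10198; risk in unexposed = 1356/3224 = 0.42060; RR = 0.24247
OR/RR = 0.15644 / 0.24247 = 0.64520
The outcome is not rare, so the OR lies further from 1 than the RR.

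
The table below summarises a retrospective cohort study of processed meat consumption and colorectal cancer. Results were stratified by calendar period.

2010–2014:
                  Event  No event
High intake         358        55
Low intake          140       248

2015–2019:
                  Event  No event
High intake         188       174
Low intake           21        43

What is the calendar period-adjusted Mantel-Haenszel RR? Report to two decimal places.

2.24

RR_MH = Σ(aᵢ·n₀ᵢ/nᵢ) / Σ(cᵢ·n₁ᵢ/nᵢ), with n₁ᵢ = aᵢ+bᵢ (exposed), n₀ᵢ = cᵢ+dᵢ (unexposed), nᵢ = n₁ᵢ+n₀ᵢ.
Stratum 1 (2010–2014): n₁ = 413, n₀ = 388, n = 801; a·n₀/n = 358·388/801 = 173.4132; c·n₁/n = 140·413/801 = 72.1848
Stratum 2 (2015–2019): n₁ = 362, n₀ = 64, n = 426; a·n₀/n = 188·64/426 = 28.2441; c·n₁/n = 21·362/426 = 17.8451
RR_MH = (173.4132 + 28.2441) / (72.1848 + 17.8451) = 201.6574 / 90.0298 = 2.23989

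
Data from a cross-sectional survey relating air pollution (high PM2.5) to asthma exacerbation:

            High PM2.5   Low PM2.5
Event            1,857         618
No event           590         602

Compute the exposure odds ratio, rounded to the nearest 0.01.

3.07

Reading the table with exposure as columns: a = 1857 (High PM2.5, case), b = 590 (High PM2.5, non-case), c = 618 (Low PM2.5, case), d = 602.
OR = (a·d)/(b·c) = (1857 × 602) / (590 × 618) = 1117914 / 364620 = 3.06597
The odds of asthma exacerbation are about 3.07 times as high in the high pm2.5 group.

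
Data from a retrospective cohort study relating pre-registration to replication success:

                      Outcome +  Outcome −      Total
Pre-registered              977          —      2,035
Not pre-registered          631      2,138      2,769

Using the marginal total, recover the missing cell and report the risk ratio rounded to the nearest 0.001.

The missing cell is in the exposed row: 2035 − 977 = 1058.
So a = 977, b = 1058, c = 631, d = 2138.
RR = [a/(a+b)] / [c/(c+d)] = (977/2035) / (631/2769) = 0.48010/0.22788 = 2.10680

2.107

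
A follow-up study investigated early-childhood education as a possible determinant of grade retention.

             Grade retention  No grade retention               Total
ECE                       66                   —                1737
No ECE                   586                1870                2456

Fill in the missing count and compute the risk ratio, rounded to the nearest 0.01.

The missing cell is in the exposed row: 1737 − 66 = 1671.
So a = 66, b = 1671, c = 586, d = 1870.
RR = [a/(a+b)] / [c/(c+d)] = (66/1737) / (586/2456) = 0.03800/0.23860 = 0.15925

0.16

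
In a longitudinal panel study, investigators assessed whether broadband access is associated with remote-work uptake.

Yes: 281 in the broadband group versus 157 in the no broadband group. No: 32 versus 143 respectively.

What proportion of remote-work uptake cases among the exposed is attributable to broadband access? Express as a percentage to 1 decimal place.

41.7

From the description: a = 281, b = 32, c = 157, d = 143.
Risk in exposed = 281/313 = 0.89776; risk in unexposed = 157/300 = 0.52333.
RR = 0.89776/0.52333 = 1.71547
AR% = (RR − 1)/RR × 100 = (1.71547 − 1)/1.71547 × 100 = 41.7070%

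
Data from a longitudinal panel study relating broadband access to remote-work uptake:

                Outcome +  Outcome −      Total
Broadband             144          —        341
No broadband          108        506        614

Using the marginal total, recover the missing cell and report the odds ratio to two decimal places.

3.42

The missing cell is in the exposed row: 341 − 144 = 197.
So a = 144, b = 197, c = 108, d = 506.
OR = (a·d)/(b·c) = (144 × 506) / (197 × 108) = 72864 / 21276 = 3.42470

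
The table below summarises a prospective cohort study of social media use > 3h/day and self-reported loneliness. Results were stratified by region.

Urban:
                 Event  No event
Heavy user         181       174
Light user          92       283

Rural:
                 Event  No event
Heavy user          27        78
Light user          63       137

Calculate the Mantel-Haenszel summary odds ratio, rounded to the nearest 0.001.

2.163

OR_MH = Σ(aᵢdᵢ/nᵢ) / Σ(bᵢcᵢ/nᵢ), where nᵢ is the stratum total.
Stratum 1 (Urban): n = 730; a·d/n = 181·283/730 = 70.1685; b·c/n = 174·92/730 = 21.9288
Stratum 2 (Rural): n = 305; a·d/n = 27·137/305 = 12.1279; b·c/n = 78·63/305 = 16.1115
OR_MH = (70.1685 + 12.1279) / (21.9288 + 16.1115) = 82.2964 / 38.0402 = 2.16340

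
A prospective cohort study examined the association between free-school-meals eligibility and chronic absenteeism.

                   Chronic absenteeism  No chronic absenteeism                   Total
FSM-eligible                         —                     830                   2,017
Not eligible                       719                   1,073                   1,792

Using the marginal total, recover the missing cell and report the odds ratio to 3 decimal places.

2.134

The missing cell is in the exposed row: 2017 − 830 = 1187.
So a = 1187, b = 830, c = 719, d = 1073.
OR = (a·d)/(b·c) = (1187 × 1073) / (830 × 719) = 1273651 / 596770 = 2.13424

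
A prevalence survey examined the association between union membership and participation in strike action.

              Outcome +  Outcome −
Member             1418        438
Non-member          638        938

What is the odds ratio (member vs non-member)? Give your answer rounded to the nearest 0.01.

Cells: a = 1418, b = 438, c = 638, d = 938.
OR = (a·d)/(b·c) = (1418 × 938) / (438 × 638) = 1330084 / 279444 = 4.75975
The odds of participation in strike action are about 4.76 times as high in the member group.

4.76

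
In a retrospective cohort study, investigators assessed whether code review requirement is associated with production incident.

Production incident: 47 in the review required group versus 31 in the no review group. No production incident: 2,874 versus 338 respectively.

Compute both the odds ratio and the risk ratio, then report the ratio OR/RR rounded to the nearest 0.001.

From the description: a = 47, b = 2874, c = 31, d = 338.
OR = (47·338)/(2874·31) = 15886/89094 = 0.17831
Risk in exposed = 47/2921 = 0.01609; risk in unexposed = 31/369 = 0.08401; RR = 0.19153
OR/RR = 0.17831 / 0.19153 = 0.93097
The outcome is rare in both groups, so OR ≈ RR (ratio near 1).

0.931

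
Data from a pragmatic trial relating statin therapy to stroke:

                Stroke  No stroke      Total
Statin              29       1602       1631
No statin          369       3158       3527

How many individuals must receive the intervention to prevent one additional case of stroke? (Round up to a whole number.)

Risk in treated group = 29/1631 = 0.01778; risk in control = 369/3527 = 0.10462.
Absolute risk reduction = 0.10462 − 0.01778 = 0.08684
NNT = 1 / ARR = 1 / 0.08684 = 11.515 → round up → 12

12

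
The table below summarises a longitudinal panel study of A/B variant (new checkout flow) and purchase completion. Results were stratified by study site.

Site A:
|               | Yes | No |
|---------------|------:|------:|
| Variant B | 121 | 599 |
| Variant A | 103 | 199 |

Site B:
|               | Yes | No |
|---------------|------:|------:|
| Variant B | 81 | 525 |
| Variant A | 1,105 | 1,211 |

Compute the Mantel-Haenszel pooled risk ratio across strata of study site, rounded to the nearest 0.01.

0.33

RR_MH = Σ(aᵢ·n₀ᵢ/nᵢ) / Σ(cᵢ·n₁ᵢ/nᵢ), with n₁ᵢ = aᵢ+bᵢ (exposed), n₀ᵢ = cᵢ+dᵢ (unexposed), nᵢ = n₁ᵢ+n₀ᵢ.
Stratum 1 (Site A): n₁ = 720, n₀ = 302, n = 1022; a·n₀/n = 121·302/1022 = 35.7554; c·n₁/n = 103·720/1022 = 72.5636
Stratum 2 (Site B): n₁ = 606, n₀ = 2316, n = 2922; a·n₀/n = 81·2316/2922 = 64.2012; c·n₁/n = 1105·606/2922 = 229.1684
RR_MH = (35.7554 + 64.2012) / (72.5636 + 229.1684) = 99.9566 / 301.7320 = 0.33128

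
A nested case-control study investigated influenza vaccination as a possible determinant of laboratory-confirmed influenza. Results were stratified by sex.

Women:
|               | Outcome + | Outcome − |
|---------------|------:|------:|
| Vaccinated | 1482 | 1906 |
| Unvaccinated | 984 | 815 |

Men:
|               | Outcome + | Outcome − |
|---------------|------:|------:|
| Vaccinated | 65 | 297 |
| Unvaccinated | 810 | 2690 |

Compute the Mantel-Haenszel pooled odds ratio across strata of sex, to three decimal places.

0.656

OR_MH = Σ(aᵢdᵢ/nᵢ) / Σ(bᵢcᵢ/nᵢ), where nᵢ is the stratum total.
Stratum 1 (Women): n = 5187; a·d/n = 1482·815/5187 = 232.8571; b·c/n = 1906·984/5187 = 361.5778
Stratum 2 (Men): n = 3862; a·d/n = 65·2690/3862 = 45.2745; b·c/n = 297·810/3862 = 62.2916
OR_MH = (232.8571 + 45.2745) / (361.5778 + 62.2916) = 278.1316 / 423.8693 = 0.65617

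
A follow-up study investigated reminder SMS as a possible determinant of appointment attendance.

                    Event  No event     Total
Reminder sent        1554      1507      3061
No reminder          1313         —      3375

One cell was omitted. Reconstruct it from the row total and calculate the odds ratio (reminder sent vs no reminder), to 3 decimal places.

The missing cell is in the unexposed row: 3375 − 1313 = 2062.
So a = 1554, b = 1507, c = 1313, d = 2062.
OR = (a·d)/(b·c) = (1554 × 2062) / (1507 × 1313) = 3204348 / 1978691 = 1.61943

1.619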